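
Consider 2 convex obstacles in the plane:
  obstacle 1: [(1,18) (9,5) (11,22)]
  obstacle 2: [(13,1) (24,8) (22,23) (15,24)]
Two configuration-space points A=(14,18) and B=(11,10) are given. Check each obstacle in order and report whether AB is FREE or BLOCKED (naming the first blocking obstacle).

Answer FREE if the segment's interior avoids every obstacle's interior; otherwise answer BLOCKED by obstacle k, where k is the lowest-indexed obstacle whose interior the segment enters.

FREE

Obstacle 1 [(1,18) (9,5) (11,22)]:
  edge (1,18)–(9,5): clear
  edge (9,5)–(11,22): clear
  edge (11,22)–(1,18): clear
  midpoint (25/2,14) outside
  → clear
Obstacle 2 [(13,1) (24,8) (22,23) (15,24)]:
  edge (13,1)–(24,8): clear
  edge (24,8)–(22,23): clear
  edge (22,23)–(15,24): clear
  edge (15,24)–(13,1): clear
  midpoint (25/2,14) outside
  → clear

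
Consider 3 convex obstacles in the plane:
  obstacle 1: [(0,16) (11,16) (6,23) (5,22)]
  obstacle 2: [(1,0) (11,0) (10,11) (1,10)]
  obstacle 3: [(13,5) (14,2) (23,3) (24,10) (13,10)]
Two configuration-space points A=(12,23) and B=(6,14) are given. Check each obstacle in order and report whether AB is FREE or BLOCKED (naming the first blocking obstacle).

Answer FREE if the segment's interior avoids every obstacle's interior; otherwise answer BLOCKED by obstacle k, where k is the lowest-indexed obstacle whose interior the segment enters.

Obstacle 1 [(0,16) (11,16) (6,23) (5,22)]:
  edge (0,16)–(11,16): crosses AB
  edge (11,16)–(6,23): crosses AB
  edge (6,23)–(5,22): clear
  edge (5,22)–(0,16): clear
  → BLOCKED
Obstacle 2 [(1,0) (11,0) (10,11) (1,10)]:
  edge (1,0)–(11,0): clear
  edge (11,0)–(10,11): clear
  edge (10,11)–(1,10): clear
  edge (1,10)–(1,0): clear
  midpoint (9,37/2) outside
  → clear
Obstacle 3 [(13,5) (14,2) (23,3) (24,10) (13,10)]:
  edge (13,5)–(14,2): clear
  edge (14,2)–(23,3): clear
  edge (23,3)–(24,10): clear
  edge (24,10)–(13,10): clear
  edge (13,10)–(13,5): clear
  midpoint (9,37/2) outside
  → clear

BLOCKED by obstacle 1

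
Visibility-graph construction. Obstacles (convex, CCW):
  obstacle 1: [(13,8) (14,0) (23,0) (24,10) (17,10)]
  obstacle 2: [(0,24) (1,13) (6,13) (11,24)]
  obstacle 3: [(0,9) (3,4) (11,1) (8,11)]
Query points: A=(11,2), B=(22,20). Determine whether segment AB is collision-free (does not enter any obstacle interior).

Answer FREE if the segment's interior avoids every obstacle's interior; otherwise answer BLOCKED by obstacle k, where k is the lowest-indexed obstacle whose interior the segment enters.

Obstacle 1 [(13,8) (14,0) (23,0) (24,10) (17,10)]:
  edge (13,8)–(14,0): crosses AB
  edge (14,0)–(23,0): clear
  edge (23,0)–(24,10): clear
  edge (24,10)–(17,10): clear
  edge (17,10)–(13,8): crosses AB
  → BLOCKED
Obstacle 2 [(0,24) (1,13) (6,13) (11,24)]:
  edge (0,24)–(1,13): clear
  edge (1,13)–(6,13): clear
  edge (6,13)–(11,24): clear
  edge (11,24)–(0,24): clear
  midpoint (33/2,11) outside
  → clear
Obstacle 3 [(0,9) (3,4) (11,1) (8,11)]:
  edge (0,9)–(3,4): clear
  edge (3,4)–(11,1): clear
  edge (11,1)–(8,11): clear
  edge (8,11)–(0,9): clear
  midpoint (33/2,11) outside
  → clear

BLOCKED by obstacle 1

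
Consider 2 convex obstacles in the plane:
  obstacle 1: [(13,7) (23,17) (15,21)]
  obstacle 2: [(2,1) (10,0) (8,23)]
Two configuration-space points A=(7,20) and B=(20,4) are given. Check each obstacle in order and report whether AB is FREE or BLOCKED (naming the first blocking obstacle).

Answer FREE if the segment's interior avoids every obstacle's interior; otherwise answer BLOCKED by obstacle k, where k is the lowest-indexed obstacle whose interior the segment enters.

BLOCKED by obstacle 1

Obstacle 1 [(13,7) (23,17) (15,21)]:
  edge (13,7)–(23,17): crosses AB
  edge (23,17)–(15,21): clear
  edge (15,21)–(13,7): crosses AB
  → BLOCKED
Obstacle 2 [(2,1) (10,0) (8,23)]:
  edge (2,1)–(10,0): clear
  edge (10,0)–(8,23): crosses AB
  edge (8,23)–(2,1): crosses AB
  → BLOCKED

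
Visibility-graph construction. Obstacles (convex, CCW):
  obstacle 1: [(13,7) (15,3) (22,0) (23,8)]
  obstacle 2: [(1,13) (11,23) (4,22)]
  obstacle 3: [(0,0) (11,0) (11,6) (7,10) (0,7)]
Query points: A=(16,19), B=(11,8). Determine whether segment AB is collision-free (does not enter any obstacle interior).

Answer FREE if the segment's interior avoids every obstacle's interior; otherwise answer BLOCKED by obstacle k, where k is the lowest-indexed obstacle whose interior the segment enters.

Obstacle 1 [(13,7) (15,3) (22,0) (23,8)]:
  edge (13,7)–(15,3): clear
  edge (15,3)–(22,0): clear
  edge (22,0)–(23,8): clear
  edge (23,8)–(13,7): clear
  midpoint (27/2,27/2) outside
  → clear
Obstacle 2 [(1,13) (11,23) (4,22)]:
  edge (1,13)–(11,23): clear
  edge (11,23)–(4,22): clear
  edge (4,22)–(1,13): clear
  midpoint (27/2,27/2) outside
  → clear
Obstacle 3 [(0,0) (11,0) (11,6) (7,10) (0,7)]:
  edge (0,0)–(11,0): clear
  edge (11,0)–(11,6): clear
  edge (11,6)–(7,10): clear
  edge (7,10)–(0,7): clear
  edge (0,7)–(0,0): clear
  midpoint (27/2,27/2) outside
  → clear

FREE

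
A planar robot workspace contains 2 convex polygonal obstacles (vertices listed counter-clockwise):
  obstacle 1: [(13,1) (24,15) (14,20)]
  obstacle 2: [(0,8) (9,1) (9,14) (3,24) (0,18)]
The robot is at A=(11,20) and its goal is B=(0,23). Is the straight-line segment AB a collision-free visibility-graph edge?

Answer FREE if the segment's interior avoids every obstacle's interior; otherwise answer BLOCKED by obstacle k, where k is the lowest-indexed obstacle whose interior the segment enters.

BLOCKED by obstacle 2

Obstacle 1 [(13,1) (24,15) (14,20)]:
  edge (13,1)–(24,15): clear
  edge (24,15)–(14,20): clear
  edge (14,20)–(13,1): clear
  midpoint (11/2,43/2) outside
  → clear
Obstacle 2 [(0,8) (9,1) (9,14) (3,24) (0,18)]:
  edge (0,8)–(9,1): clear
  edge (9,1)–(9,14): clear
  edge (9,14)–(3,24): crosses AB
  edge (3,24)–(0,18): crosses AB
  edge (0,18)–(0,8): clear
  → BLOCKED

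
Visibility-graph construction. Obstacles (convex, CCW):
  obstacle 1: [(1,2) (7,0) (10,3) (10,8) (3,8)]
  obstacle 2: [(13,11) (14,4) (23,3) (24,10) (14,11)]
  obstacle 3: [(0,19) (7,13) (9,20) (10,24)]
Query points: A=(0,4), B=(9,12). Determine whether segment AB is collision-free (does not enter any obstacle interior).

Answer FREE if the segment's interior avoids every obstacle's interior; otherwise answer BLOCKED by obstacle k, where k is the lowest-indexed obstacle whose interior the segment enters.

Obstacle 1 [(1,2) (7,0) (10,3) (10,8) (3,8)]:
  edge (1,2)–(7,0): clear
  edge (7,0)–(10,3): clear
  edge (10,3)–(10,8): clear
  edge (10,8)–(3,8): crosses AB
  edge (3,8)–(1,2): crosses AB
  → BLOCKED
Obstacle 2 [(13,11) (14,4) (23,3) (24,10) (14,11)]:
  edge (13,11)–(14,4): clear
  edge (14,4)–(23,3): clear
  edge (23,3)–(24,10): clear
  edge (24,10)–(14,11): clear
  edge (14,11)–(13,11): clear
  midpoint (9/2,8) outside
  → clear
Obstacle 3 [(0,19) (7,13) (9,20) (10,24)]:
  edge (0,19)–(7,13): clear
  edge (7,13)–(9,20): clear
  edge (9,20)–(10,24): clear
  edge (10,24)–(0,19): clear
  midpoint (9/2,8) outside
  → clear

BLOCKED by obstacle 1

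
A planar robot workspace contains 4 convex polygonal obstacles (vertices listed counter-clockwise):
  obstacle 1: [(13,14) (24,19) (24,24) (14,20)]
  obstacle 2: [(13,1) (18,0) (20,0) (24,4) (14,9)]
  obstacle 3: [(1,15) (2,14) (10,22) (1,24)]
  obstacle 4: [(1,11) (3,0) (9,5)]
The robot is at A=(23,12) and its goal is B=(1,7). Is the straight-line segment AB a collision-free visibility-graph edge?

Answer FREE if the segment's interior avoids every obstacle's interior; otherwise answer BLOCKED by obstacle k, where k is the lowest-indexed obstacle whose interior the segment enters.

Obstacle 1 [(13,14) (24,19) (24,24) (14,20)]:
  edge (13,14)–(24,19): clear
  edge (24,19)–(24,24): clear
  edge (24,24)–(14,20): clear
  edge (14,20)–(13,14): clear
  midpoint (12,19/2) outside
  → clear
Obstacle 2 [(13,1) (18,0) (20,0) (24,4) (14,9)]:
  edge (13,1)–(18,0): clear
  edge (18,0)–(20,0): clear
  edge (20,0)–(24,4): clear
  edge (24,4)–(14,9): clear
  edge (14,9)–(13,1): clear
  midpoint (12,19/2) outside
  → clear
Obstacle 3 [(1,15) (2,14) (10,22) (1,24)]:
  edge (1,15)–(2,14): clear
  edge (2,14)–(10,22): clear
  edge (10,22)–(1,24): clear
  edge (1,24)–(1,15): clear
  midpoint (12,19/2) outside
  → clear
Obstacle 4 [(1,11) (3,0) (9,5)]:
  edge (1,11)–(3,0): crosses AB
  edge (3,0)–(9,5): clear
  edge (9,5)–(1,11): crosses AB
  → BLOCKED

BLOCKED by obstacle 4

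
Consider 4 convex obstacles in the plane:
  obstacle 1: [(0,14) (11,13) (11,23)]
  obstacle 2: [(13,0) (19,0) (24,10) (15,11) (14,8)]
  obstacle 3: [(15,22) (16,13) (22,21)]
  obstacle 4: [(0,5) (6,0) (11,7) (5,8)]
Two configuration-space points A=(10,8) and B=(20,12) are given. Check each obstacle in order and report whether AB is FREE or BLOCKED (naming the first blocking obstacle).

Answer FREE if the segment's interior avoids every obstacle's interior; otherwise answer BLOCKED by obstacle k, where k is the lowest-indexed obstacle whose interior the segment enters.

Obstacle 1 [(0,14) (11,13) (11,23)]:
  edge (0,14)–(11,13): clear
  edge (11,13)–(11,23): clear
  edge (11,23)–(0,14): clear
  midpoint (15,10) outside
  → clear
Obstacle 2 [(13,0) (19,0) (24,10) (15,11) (14,8)]:
  edge (13,0)–(19,0): clear
  edge (19,0)–(24,10): clear
  edge (24,10)–(15,11): crosses AB
  edge (15,11)–(14,8): crosses AB
  edge (14,8)–(13,0): clear
  → BLOCKED
Obstacle 3 [(15,22) (16,13) (22,21)]:
  edge (15,22)–(16,13): clear
  edge (16,13)–(22,21): clear
  edge (22,21)–(15,22): clear
  midpoint (15,10) outside
  → clear
Obstacle 4 [(0,5) (6,0) (11,7) (5,8)]:
  edge (0,5)–(6,0): clear
  edge (6,0)–(11,7): clear
  edge (11,7)–(5,8): clear
  edge (5,8)–(0,5): clear
  midpoint (15,10) outside
  → clear

BLOCKED by obstacle 2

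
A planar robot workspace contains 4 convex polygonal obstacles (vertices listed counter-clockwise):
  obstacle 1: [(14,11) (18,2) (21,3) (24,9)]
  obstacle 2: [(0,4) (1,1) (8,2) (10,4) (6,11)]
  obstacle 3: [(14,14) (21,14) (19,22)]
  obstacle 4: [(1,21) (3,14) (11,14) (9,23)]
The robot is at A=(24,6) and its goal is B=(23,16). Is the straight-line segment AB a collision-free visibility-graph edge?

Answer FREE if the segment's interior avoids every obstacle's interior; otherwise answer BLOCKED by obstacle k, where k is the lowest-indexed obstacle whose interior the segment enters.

BLOCKED by obstacle 1

Obstacle 1 [(14,11) (18,2) (21,3) (24,9)]:
  edge (14,11)–(18,2): clear
  edge (18,2)–(21,3): clear
  edge (21,3)–(24,9): crosses AB
  edge (24,9)–(14,11): crosses AB
  → BLOCKED
Obstacle 2 [(0,4) (1,1) (8,2) (10,4) (6,11)]:
  edge (0,4)–(1,1): clear
  edge (1,1)–(8,2): clear
  edge (8,2)–(10,4): clear
  edge (10,4)–(6,11): clear
  edge (6,11)–(0,4): clear
  midpoint (47/2,11) outside
  → clear
Obstacle 3 [(14,14) (21,14) (19,22)]:
  edge (14,14)–(21,14): clear
  edge (21,14)–(19,22): clear
  edge (19,22)–(14,14): clear
  midpoint (47/2,11) outside
  → clear
Obstacle 4 [(1,21) (3,14) (11,14) (9,23)]:
  edge (1,21)–(3,14): clear
  edge (3,14)–(11,14): clear
  edge (11,14)–(9,23): clear
  edge (9,23)–(1,21): clear
  midpoint (47/2,11) outside
  → clear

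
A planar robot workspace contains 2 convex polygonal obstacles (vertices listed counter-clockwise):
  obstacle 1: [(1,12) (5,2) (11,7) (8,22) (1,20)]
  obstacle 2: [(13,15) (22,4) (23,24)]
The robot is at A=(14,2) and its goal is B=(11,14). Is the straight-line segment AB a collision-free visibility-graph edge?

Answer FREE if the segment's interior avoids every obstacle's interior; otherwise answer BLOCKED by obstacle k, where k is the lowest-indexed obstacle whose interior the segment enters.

Obstacle 1 [(1,12) (5,2) (11,7) (8,22) (1,20)]:
  edge (1,12)–(5,2): clear
  edge (5,2)–(11,7): clear
  edge (11,7)–(8,22): clear
  edge (8,22)–(1,20): clear
  edge (1,20)–(1,12): clear
  midpoint (25/2,8) outside
  → clear
Obstacle 2 [(13,15) (22,4) (23,24)]:
  edge (13,15)–(22,4): clear
  edge (22,4)–(23,24): clear
  edge (23,24)–(13,15): clear
  midpoint (25/2,8) outside
  → clear

FREE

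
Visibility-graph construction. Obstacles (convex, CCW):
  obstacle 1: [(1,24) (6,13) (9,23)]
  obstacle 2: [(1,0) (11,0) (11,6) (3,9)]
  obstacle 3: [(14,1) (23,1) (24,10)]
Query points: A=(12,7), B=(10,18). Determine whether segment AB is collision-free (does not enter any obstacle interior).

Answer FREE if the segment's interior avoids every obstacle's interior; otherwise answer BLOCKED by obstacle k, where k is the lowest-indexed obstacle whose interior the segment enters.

Obstacle 1 [(1,24) (6,13) (9,23)]:
  edge (1,24)–(6,13): clear
  edge (6,13)–(9,23): clear
  edge (9,23)–(1,24): clear
  midpoint (11,25/2) outside
  → clear
Obstacle 2 [(1,0) (11,0) (11,6) (3,9)]:
  edge (1,0)–(11,0): clear
  edge (11,0)–(11,6): clear
  edge (11,6)–(3,9): clear
  edge (3,9)–(1,0): clear
  midpoint (11,25/2) outside
  → clear
Obstacle 3 [(14,1) (23,1) (24,10)]:
  edge (14,1)–(23,1): clear
  edge (23,1)–(24,10): clear
  edge (24,10)–(14,1): clear
  midpoint (11,25/2) outside
  → clear

FREE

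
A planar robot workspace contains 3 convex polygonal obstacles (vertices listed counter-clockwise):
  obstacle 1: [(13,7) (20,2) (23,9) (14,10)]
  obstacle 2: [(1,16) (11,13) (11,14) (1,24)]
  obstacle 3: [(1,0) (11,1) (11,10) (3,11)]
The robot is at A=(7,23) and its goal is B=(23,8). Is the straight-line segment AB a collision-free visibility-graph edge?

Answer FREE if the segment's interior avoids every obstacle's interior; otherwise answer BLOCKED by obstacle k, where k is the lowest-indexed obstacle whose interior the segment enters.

BLOCKED by obstacle 1

Obstacle 1 [(13,7) (20,2) (23,9) (14,10)]:
  edge (13,7)–(20,2): clear
  edge (20,2)–(23,9): crosses AB
  edge (23,9)–(14,10): crosses AB
  edge (14,10)–(13,7): clear
  → BLOCKED
Obstacle 2 [(1,16) (11,13) (11,14) (1,24)]:
  edge (1,16)–(11,13): clear
  edge (11,13)–(11,14): clear
  edge (11,14)–(1,24): clear
  edge (1,24)–(1,16): clear
  midpoint (15,31/2) outside
  → clear
Obstacle 3 [(1,0) (11,1) (11,10) (3,11)]:
  edge (1,0)–(11,1): clear
  edge (11,1)–(11,10): clear
  edge (11,10)–(3,11): clear
  edge (3,11)–(1,0): clear
  midpoint (15,31/2) outside
  → clear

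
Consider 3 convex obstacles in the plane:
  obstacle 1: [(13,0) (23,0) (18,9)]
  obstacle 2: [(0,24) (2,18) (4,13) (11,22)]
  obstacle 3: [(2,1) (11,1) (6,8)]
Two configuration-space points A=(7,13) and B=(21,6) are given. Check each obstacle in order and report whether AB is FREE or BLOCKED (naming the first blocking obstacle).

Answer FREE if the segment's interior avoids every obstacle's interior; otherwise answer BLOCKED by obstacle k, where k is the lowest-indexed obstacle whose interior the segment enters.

BLOCKED by obstacle 1

Obstacle 1 [(13,0) (23,0) (18,9)]:
  edge (13,0)–(23,0): clear
  edge (23,0)–(18,9): crosses AB
  edge (18,9)–(13,0): crosses AB
  → BLOCKED
Obstacle 2 [(0,24) (2,18) (4,13) (11,22)]:
  edge (0,24)–(2,18): clear
  edge (2,18)–(4,13): clear
  edge (4,13)–(11,22): clear
  edge (11,22)–(0,24): clear
  midpoint (14,19/2) outside
  → clear
Obstacle 3 [(2,1) (11,1) (6,8)]:
  edge (2,1)–(11,1): clear
  edge (11,1)–(6,8): clear
  edge (6,8)–(2,1): clear
  midpoint (14,19/2) outside
  → clear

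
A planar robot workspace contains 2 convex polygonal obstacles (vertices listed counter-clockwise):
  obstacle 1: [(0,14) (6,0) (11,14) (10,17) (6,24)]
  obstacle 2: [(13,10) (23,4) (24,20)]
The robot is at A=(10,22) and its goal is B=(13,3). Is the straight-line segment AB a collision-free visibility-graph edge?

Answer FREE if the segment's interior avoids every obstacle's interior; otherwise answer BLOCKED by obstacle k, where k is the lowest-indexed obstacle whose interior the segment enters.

Obstacle 1 [(0,14) (6,0) (11,14) (10,17) (6,24)]:
  edge (0,14)–(6,0): clear
  edge (6,0)–(11,14): clear
  edge (11,14)–(10,17): clear
  edge (10,17)–(6,24): clear
  edge (6,24)–(0,14): clear
  midpoint (23/2,25/2) outside
  → clear
Obstacle 2 [(13,10) (23,4) (24,20)]:
  edge (13,10)–(23,4): clear
  edge (23,4)–(24,20): clear
  edge (24,20)–(13,10): clear
  midpoint (23/2,25/2) outside
  → clear

FREE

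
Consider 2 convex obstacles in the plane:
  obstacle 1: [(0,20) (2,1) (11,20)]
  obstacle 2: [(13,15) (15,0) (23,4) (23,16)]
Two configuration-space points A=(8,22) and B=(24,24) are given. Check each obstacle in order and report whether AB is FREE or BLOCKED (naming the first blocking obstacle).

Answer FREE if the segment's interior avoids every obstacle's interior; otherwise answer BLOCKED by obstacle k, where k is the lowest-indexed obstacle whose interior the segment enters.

Obstacle 1 [(0,20) (2,1) (11,20)]:
  edge (0,20)–(2,1): clear
  edge (2,1)–(11,20): clear
  edge (11,20)–(0,20): clear
  midpoint (16,23) outside
  → clear
Obstacle 2 [(13,15) (15,0) (23,4) (23,16)]:
  edge (13,15)–(15,0): clear
  edge (15,0)–(23,4): clear
  edge (23,4)–(23,16): clear
  edge (23,16)–(13,15): clear
  midpoint (16,23) outside
  → clear

FREE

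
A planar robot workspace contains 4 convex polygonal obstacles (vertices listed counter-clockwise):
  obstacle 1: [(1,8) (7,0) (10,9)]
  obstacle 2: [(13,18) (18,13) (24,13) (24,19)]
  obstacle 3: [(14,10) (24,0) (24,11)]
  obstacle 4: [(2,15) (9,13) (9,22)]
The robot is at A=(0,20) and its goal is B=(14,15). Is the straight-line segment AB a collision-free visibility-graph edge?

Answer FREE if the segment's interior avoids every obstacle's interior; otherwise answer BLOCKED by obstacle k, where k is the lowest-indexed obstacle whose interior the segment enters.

BLOCKED by obstacle 4

Obstacle 1 [(1,8) (7,0) (10,9)]:
  edge (1,8)–(7,0): clear
  edge (7,0)–(10,9): clear
  edge (10,9)–(1,8): clear
  midpoint (7,35/2) outside
  → clear
Obstacle 2 [(13,18) (18,13) (24,13) (24,19)]:
  edge (13,18)–(18,13): clear
  edge (18,13)–(24,13): clear
  edge (24,13)–(24,19): clear
  edge (24,19)–(13,18): clear
  midpoint (7,35/2) outside
  → clear
Obstacle 3 [(14,10) (24,0) (24,11)]:
  edge (14,10)–(24,0): clear
  edge (24,0)–(24,11): clear
  edge (24,11)–(14,10): clear
  midpoint (7,35/2) outside
  → clear
Obstacle 4 [(2,15) (9,13) (9,22)]:
  edge (2,15)–(9,13): clear
  edge (9,13)–(9,22): crosses AB
  edge (9,22)–(2,15): crosses AB
  → BLOCKED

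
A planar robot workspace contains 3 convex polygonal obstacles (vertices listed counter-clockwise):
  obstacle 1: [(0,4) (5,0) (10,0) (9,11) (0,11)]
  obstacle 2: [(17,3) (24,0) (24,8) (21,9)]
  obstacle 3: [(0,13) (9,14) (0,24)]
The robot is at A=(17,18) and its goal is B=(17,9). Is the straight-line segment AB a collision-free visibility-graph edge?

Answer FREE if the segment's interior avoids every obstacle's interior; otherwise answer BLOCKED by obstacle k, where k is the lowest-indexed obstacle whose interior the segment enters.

Obstacle 1 [(0,4) (5,0) (10,0) (9,11) (0,11)]:
  edge (0,4)–(5,0): clear
  edge (5,0)–(10,0): clear
  edge (10,0)–(9,11): clear
  edge (9,11)–(0,11): clear
  edge (0,11)–(0,4): clear
  midpoint (17,27/2) outside
  → clear
Obstacle 2 [(17,3) (24,0) (24,8) (21,9)]:
  edge (17,3)–(24,0): clear
  edge (24,0)–(24,8): clear
  edge (24,8)–(21,9): clear
  edge (21,9)–(17,3): clear
  midpoint (17,27/2) outside
  → clear
Obstacle 3 [(0,13) (9,14) (0,24)]:
  edge (0,13)–(9,14): clear
  edge (9,14)–(0,24): clear
  edge (0,24)–(0,13): clear
  midpoint (17,27/2) outside
  → clear

FREE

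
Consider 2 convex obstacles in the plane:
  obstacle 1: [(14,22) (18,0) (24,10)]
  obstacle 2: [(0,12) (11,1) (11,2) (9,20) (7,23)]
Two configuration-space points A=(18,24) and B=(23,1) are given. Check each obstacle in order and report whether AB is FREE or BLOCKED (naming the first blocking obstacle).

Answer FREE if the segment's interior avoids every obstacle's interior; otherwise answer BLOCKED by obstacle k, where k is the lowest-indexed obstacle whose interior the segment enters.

Obstacle 1 [(14,22) (18,0) (24,10)]:
  edge (14,22)–(18,0): clear
  edge (18,0)–(24,10): crosses AB
  edge (24,10)–(14,22): crosses AB
  → BLOCKED
Obstacle 2 [(0,12) (11,1) (11,2) (9,20) (7,23)]:
  edge (0,12)–(11,1): clear
  edge (11,1)–(11,2): clear
  edge (11,2)–(9,20): clear
  edge (9,20)–(7,23): clear
  edge (7,23)–(0,12): clear
  midpoint (41/2,25/2) outside
  → clear

BLOCKED by obstacle 1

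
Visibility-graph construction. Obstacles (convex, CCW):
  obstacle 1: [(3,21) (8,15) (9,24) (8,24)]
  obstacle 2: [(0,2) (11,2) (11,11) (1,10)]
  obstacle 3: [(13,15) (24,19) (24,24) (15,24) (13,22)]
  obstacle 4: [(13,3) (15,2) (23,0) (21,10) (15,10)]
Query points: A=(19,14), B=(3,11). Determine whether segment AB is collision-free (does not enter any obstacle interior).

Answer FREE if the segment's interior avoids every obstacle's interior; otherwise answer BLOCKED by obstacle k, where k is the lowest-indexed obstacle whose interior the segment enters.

Obstacle 1 [(3,21) (8,15) (9,24) (8,24)]:
  edge (3,21)–(8,15): clear
  edge (8,15)–(9,24): clear
  edge (9,24)–(8,24): clear
  edge (8,24)–(3,21): clear
  midpoint (11,25/2) outside
  → clear
Obstacle 2 [(0,2) (11,2) (11,11) (1,10)]:
  edge (0,2)–(11,2): clear
  edge (11,2)–(11,11): clear
  edge (11,11)–(1,10): clear
  edge (1,10)–(0,2): clear
  midpoint (11,25/2) outside
  → clear
Obstacle 3 [(13,15) (24,19) (24,24) (15,24) (13,22)]:
  edge (13,15)–(24,19): clear
  edge (24,19)–(24,24): clear
  edge (24,24)–(15,24): clear
  edge (15,24)–(13,22): clear
  edge (13,22)–(13,15): clear
  midpoint (11,25/2) outside
  → clear
Obstacle 4 [(13,3) (15,2) (23,0) (21,10) (15,10)]:
  edge (13,3)–(15,2): clear
  edge (15,2)–(23,0): clear
  edge (23,0)–(21,10): clear
  edge (21,10)–(15,10): clear
  edge (15,10)–(13,3): clear
  midpoint (11,25/2) outside
  → clear

FREE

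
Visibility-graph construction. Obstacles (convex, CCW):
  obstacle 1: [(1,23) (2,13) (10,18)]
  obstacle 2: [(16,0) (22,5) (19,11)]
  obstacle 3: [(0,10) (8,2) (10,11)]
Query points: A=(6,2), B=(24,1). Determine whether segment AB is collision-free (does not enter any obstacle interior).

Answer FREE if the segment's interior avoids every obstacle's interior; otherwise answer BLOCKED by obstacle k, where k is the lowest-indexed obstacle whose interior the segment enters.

BLOCKED by obstacle 2

Obstacle 1 [(1,23) (2,13) (10,18)]:
  edge (1,23)–(2,13): clear
  edge (2,13)–(10,18): clear
  edge (10,18)–(1,23): clear
  midpoint (15,3/2) outside
  → clear
Obstacle 2 [(16,0) (22,5) (19,11)]:
  edge (16,0)–(22,5): crosses AB
  edge (22,5)–(19,11): clear
  edge (19,11)–(16,0): crosses AB
  → BLOCKED
Obstacle 3 [(0,10) (8,2) (10,11)]:
  edge (0,10)–(8,2): clear
  edge (8,2)–(10,11): clear
  edge (10,11)–(0,10): clear
  midpoint (15,3/2) outside
  → clear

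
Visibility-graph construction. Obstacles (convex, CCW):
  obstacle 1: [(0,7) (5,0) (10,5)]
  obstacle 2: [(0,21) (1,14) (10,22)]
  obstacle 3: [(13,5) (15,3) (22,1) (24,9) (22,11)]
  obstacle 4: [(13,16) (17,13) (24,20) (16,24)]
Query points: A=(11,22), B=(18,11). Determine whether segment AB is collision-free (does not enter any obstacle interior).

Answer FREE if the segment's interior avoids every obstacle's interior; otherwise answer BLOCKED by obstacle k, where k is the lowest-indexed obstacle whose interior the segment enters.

BLOCKED by obstacle 4

Obstacle 1 [(0,7) (5,0) (10,5)]:
  edge (0,7)–(5,0): clear
  edge (5,0)–(10,5): clear
  edge (10,5)–(0,7): clear
  midpoint (29/2,33/2) outside
  → clear
Obstacle 2 [(0,21) (1,14) (10,22)]:
  edge (0,21)–(1,14): clear
  edge (1,14)–(10,22): clear
  edge (10,22)–(0,21): clear
  midpoint (29/2,33/2) outside
  → clear
Obstacle 3 [(13,5) (15,3) (22,1) (24,9) (22,11)]:
  edge (13,5)–(15,3): clear
  edge (15,3)–(22,1): clear
  edge (22,1)–(24,9): clear
  edge (24,9)–(22,11): clear
  edge (22,11)–(13,5): clear
  midpoint (29/2,33/2) outside
  → clear
Obstacle 4 [(13,16) (17,13) (24,20) (16,24)]:
  edge (13,16)–(17,13): crosses AB
  edge (17,13)–(24,20): clear
  edge (24,20)–(16,24): clear
  edge (16,24)–(13,16): crosses AB
  → BLOCKED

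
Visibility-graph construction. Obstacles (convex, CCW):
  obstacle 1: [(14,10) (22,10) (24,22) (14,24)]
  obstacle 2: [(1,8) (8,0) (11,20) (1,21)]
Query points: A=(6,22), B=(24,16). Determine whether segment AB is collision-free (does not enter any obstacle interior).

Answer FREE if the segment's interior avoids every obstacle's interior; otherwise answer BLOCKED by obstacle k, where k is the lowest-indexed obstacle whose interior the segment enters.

BLOCKED by obstacle 1

Obstacle 1 [(14,10) (22,10) (24,22) (14,24)]:
  edge (14,10)–(22,10): clear
  edge (22,10)–(24,22): crosses AB
  edge (24,22)–(14,24): clear
  edge (14,24)–(14,10): crosses AB
  → BLOCKED
Obstacle 2 [(1,8) (8,0) (11,20) (1,21)]:
  edge (1,8)–(8,0): clear
  edge (8,0)–(11,20): clear
  edge (11,20)–(1,21): clear
  edge (1,21)–(1,8): clear
  midpoint (15,19) outside
  → clear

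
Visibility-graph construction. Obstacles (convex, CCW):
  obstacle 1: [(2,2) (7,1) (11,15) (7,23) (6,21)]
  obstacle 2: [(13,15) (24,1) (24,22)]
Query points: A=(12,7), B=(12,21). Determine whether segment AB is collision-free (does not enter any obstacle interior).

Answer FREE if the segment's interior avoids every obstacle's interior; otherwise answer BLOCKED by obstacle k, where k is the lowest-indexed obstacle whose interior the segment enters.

FREE

Obstacle 1 [(2,2) (7,1) (11,15) (7,23) (6,21)]:
  edge (2,2)–(7,1): clear
  edge (7,1)–(11,15): clear
  edge (11,15)–(7,23): clear
  edge (7,23)–(6,21): clear
  edge (6,21)–(2,2): clear
  midpoint (12,14) outside
  → clear
Obstacle 2 [(13,15) (24,1) (24,22)]:
  edge (13,15)–(24,1): clear
  edge (24,1)–(24,22): clear
  edge (24,22)–(13,15): clear
  midpoint (12,14) outside
  → clear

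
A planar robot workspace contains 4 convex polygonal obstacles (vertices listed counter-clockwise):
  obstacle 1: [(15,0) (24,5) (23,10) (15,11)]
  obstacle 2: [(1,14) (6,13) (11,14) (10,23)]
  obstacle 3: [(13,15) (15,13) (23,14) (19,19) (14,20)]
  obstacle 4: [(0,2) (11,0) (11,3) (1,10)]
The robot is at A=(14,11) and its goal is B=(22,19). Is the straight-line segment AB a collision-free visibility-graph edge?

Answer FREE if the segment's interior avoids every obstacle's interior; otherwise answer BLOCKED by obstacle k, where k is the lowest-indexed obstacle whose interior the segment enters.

Obstacle 1 [(15,0) (24,5) (23,10) (15,11)]:
  edge (15,0)–(24,5): clear
  edge (24,5)–(23,10): clear
  edge (23,10)–(15,11): clear
  edge (15,11)–(15,0): clear
  midpoint (18,15) outside
  → clear
Obstacle 2 [(1,14) (6,13) (11,14) (10,23)]:
  edge (1,14)–(6,13): clear
  edge (6,13)–(11,14): clear
  edge (11,14)–(10,23): clear
  edge (10,23)–(1,14): clear
  midpoint (18,15) outside
  → clear
Obstacle 3 [(13,15) (15,13) (23,14) (19,19) (14,20)]:
  edge (13,15)–(15,13): clear
  edge (15,13)–(23,14): crosses AB
  edge (23,14)–(19,19): crosses AB
  edge (19,19)–(14,20): clear
  edge (14,20)–(13,15): clear
  → BLOCKED
Obstacle 4 [(0,2) (11,0) (11,3) (1,10)]:
  edge (0,2)–(11,0): clear
  edge (11,0)–(11,3): clear
  edge (11,3)–(1,10): clear
  edge (1,10)–(0,2): clear
  midpoint (18,15) outside
  → clear

BLOCKED by obstacle 3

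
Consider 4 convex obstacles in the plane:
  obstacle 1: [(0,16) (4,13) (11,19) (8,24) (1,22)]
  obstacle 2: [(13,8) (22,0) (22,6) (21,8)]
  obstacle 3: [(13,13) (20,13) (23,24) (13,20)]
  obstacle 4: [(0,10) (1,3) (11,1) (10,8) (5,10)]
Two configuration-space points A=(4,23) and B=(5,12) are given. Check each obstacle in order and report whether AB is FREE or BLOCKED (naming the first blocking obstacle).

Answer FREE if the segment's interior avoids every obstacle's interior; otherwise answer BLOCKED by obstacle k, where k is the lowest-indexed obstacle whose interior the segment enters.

BLOCKED by obstacle 1

Obstacle 1 [(0,16) (4,13) (11,19) (8,24) (1,22)]:
  edge (0,16)–(4,13): clear
  edge (4,13)–(11,19): crosses AB
  edge (11,19)–(8,24): clear
  edge (8,24)–(1,22): crosses AB
  edge (1,22)–(0,16): clear
  → BLOCKED
Obstacle 2 [(13,8) (22,0) (22,6) (21,8)]:
  edge (13,8)–(22,0): clear
  edge (22,0)–(22,6): clear
  edge (22,6)–(21,8): clear
  edge (21,8)–(13,8): clear
  midpoint (9/2,35/2) outside
  → clear
Obstacle 3 [(13,13) (20,13) (23,24) (13,20)]:
  edge (13,13)–(20,13): clear
  edge (20,13)–(23,24): clear
  edge (23,24)–(13,20): clear
  edge (13,20)–(13,13): clear
  midpoint (9/2,35/2) outside
  → clear
Obstacle 4 [(0,10) (1,3) (11,1) (10,8) (5,10)]:
  edge (0,10)–(1,3): clear
  edge (1,3)–(11,1): clear
  edge (11,1)–(10,8): clear
  edge (10,8)–(5,10): clear
  edge (5,10)–(0,10): clear
  midpoint (9/2,35/2) outside
  → clear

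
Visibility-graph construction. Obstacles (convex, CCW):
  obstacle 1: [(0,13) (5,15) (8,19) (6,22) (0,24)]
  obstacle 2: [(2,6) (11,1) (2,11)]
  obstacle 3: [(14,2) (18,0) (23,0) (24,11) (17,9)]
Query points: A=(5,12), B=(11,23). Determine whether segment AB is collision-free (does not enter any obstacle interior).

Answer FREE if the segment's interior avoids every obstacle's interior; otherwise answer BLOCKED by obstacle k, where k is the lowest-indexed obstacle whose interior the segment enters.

Obstacle 1 [(0,13) (5,15) (8,19) (6,22) (0,24)]:
  edge (0,13)–(5,15): clear
  edge (5,15)–(8,19): clear
  edge (8,19)–(6,22): clear
  edge (6,22)–(0,24): clear
  edge (0,24)–(0,13): clear
  midpoint (8,35/2) outside
  → clear
Obstacle 2 [(2,6) (11,1) (2,11)]:
  edge (2,6)–(11,1): clear
  edge (11,1)–(2,11): clear
  edge (2,11)–(2,6): clear
  midpoint (8,35/2) outside
  → clear
Obstacle 3 [(14,2) (18,0) (23,0) (24,11) (17,9)]:
  edge (14,2)–(18,0): clear
  edge (18,0)–(23,0): clear
  edge (23,0)–(24,11): clear
  edge (24,11)–(17,9): clear
  edge (17,9)–(14,2): clear
  midpoint (8,35/2) outside
  → clear

FREE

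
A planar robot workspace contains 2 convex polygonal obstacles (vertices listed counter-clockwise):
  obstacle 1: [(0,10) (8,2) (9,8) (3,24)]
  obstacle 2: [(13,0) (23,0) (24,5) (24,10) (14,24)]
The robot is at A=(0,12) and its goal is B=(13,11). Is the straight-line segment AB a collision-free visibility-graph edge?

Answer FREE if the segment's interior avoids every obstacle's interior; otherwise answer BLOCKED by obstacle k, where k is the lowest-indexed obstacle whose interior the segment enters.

Obstacle 1 [(0,10) (8,2) (9,8) (3,24)]:
  edge (0,10)–(8,2): clear
  edge (8,2)–(9,8): clear
  edge (9,8)–(3,24): crosses AB
  edge (3,24)–(0,10): crosses AB
  → BLOCKED
Obstacle 2 [(13,0) (23,0) (24,5) (24,10) (14,24)]:
  edge (13,0)–(23,0): clear
  edge (23,0)–(24,5): clear
  edge (24,5)–(24,10): clear
  edge (24,10)–(14,24): clear
  edge (14,24)–(13,0): clear
  midpoint (13/2,23/2) outside
  → clear

BLOCKED by obstacle 1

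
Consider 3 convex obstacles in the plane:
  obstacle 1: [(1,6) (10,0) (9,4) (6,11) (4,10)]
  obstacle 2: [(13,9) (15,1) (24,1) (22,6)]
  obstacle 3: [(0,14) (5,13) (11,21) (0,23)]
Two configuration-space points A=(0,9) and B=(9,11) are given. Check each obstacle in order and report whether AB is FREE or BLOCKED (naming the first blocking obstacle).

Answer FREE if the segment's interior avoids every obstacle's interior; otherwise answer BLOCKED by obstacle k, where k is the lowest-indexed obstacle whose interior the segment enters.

Obstacle 1 [(1,6) (10,0) (9,4) (6,11) (4,10)]:
  edge (1,6)–(10,0): clear
  edge (10,0)–(9,4): clear
  edge (9,4)–(6,11): crosses AB
  edge (6,11)–(4,10): clear
  edge (4,10)–(1,6): crosses AB
  → BLOCKED
Obstacle 2 [(13,9) (15,1) (24,1) (22,6)]:
  edge (13,9)–(15,1): clear
  edge (15,1)–(24,1): clear
  edge (24,1)–(22,6): clear
  edge (22,6)–(13,9): clear
  midpoint (9/2,10) outside
  → clear
Obstacle 3 [(0,14) (5,13) (11,21) (0,23)]:
  edge (0,14)–(5,13): clear
  edge (5,13)–(11,21): clear
  edge (11,21)–(0,23): clear
  edge (0,23)–(0,14): clear
  midpoint (9/2,10) outside
  → clear

BLOCKED by obstacle 1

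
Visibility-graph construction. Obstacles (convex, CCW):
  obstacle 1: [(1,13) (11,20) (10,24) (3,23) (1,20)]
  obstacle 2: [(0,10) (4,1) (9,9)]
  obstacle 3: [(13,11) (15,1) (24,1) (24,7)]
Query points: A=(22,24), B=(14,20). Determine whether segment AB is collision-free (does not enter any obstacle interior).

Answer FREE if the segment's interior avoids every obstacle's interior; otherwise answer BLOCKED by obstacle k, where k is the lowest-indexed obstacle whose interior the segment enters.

Obstacle 1 [(1,13) (11,20) (10,24) (3,23) (1,20)]:
  edge (1,13)–(11,20): clear
  edge (11,20)–(10,24): clear
  edge (10,24)–(3,23): clear
  edge (3,23)–(1,20): clear
  edge (1,20)–(1,13): clear
  midpoint (18,22) outside
  → clear
Obstacle 2 [(0,10) (4,1) (9,9)]:
  edge (0,10)–(4,1): clear
  edge (4,1)–(9,9): clear
  edge (9,9)–(0,10): clear
  midpoint (18,22) outside
  → clear
Obstacle 3 [(13,11) (15,1) (24,1) (24,7)]:
  edge (13,11)–(15,1): clear
  edge (15,1)–(24,1): clear
  edge (24,1)–(24,7): clear
  edge (24,7)–(13,11): clear
  midpoint (18,22) outside
  → clear

FREE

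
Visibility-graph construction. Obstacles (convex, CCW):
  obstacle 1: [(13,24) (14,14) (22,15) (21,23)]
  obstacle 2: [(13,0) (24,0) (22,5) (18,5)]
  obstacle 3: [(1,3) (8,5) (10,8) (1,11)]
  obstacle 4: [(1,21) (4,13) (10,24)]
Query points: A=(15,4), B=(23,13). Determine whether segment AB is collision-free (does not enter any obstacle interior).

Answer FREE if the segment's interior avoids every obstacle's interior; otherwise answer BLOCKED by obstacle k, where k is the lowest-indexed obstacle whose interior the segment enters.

Obstacle 1 [(13,24) (14,14) (22,15) (21,23)]:
  edge (13,24)–(14,14): clear
  edge (14,14)–(22,15): clear
  edge (22,15)–(21,23): clear
  edge (21,23)–(13,24): clear
  midpoint (19,17/2) outside
  → clear
Obstacle 2 [(13,0) (24,0) (22,5) (18,5)]:
  edge (13,0)–(24,0): clear
  edge (24,0)–(22,5): clear
  edge (22,5)–(18,5): clear
  edge (18,5)–(13,0): clear
  midpoint (19,17/2) outside
  → clear
Obstacle 3 [(1,3) (8,5) (10,8) (1,11)]:
  edge (1,3)–(8,5): clear
  edge (8,5)–(10,8): clear
  edge (10,8)–(1,11): clear
  edge (1,11)–(1,3): clear
  midpoint (19,17/2) outside
  → clear
Obstacle 4 [(1,21) (4,13) (10,24)]:
  edge (1,21)–(4,13): clear
  edge (4,13)–(10,24): clear
  edge (10,24)–(1,21): clear
  midpoint (19,17/2) outside
  → clear

FREE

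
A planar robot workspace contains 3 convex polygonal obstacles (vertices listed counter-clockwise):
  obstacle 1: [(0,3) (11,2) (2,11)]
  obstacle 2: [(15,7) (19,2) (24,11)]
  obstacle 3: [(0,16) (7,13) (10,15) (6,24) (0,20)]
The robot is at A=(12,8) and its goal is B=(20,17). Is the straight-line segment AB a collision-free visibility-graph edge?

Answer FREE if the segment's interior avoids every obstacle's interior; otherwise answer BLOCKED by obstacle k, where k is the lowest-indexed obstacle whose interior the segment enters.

Obstacle 1 [(0,3) (11,2) (2,11)]:
  edge (0,3)–(11,2): clear
  edge (11,2)–(2,11): clear
  edge (2,11)–(0,3): clear
  midpoint (16,25/2) outside
  → clear
Obstacle 2 [(15,7) (19,2) (24,11)]:
  edge (15,7)–(19,2): clear
  edge (19,2)–(24,11): clear
  edge (24,11)–(15,7): clear
  midpoint (16,25/2) outside
  → clear
Obstacle 3 [(0,16) (7,13) (10,15) (6,24) (0,20)]:
  edge (0,16)–(7,13): clear
  edge (7,13)–(10,15): clear
  edge (10,15)–(6,24): clear
  edge (6,24)–(0,20): clear
  edge (0,20)–(0,16): clear
  midpoint (16,25/2) outside
  → clear

FREE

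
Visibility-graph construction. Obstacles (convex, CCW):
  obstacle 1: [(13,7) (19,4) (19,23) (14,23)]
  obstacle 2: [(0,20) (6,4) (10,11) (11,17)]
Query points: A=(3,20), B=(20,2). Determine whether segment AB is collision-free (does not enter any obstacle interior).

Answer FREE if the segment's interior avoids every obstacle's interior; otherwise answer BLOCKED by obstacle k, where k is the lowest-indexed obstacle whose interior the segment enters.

Obstacle 1 [(13,7) (19,4) (19,23) (14,23)]:
  edge (13,7)–(19,4): crosses AB
  edge (19,4)–(19,23): clear
  edge (19,23)–(14,23): clear
  edge (14,23)–(13,7): crosses AB
  → BLOCKED
Obstacle 2 [(0,20) (6,4) (10,11) (11,17)]:
  edge (0,20)–(6,4): clear
  edge (6,4)–(10,11): clear
  edge (10,11)–(11,17): crosses AB
  edge (11,17)–(0,20): crosses AB
  → BLOCKED

BLOCKED by obstacle 1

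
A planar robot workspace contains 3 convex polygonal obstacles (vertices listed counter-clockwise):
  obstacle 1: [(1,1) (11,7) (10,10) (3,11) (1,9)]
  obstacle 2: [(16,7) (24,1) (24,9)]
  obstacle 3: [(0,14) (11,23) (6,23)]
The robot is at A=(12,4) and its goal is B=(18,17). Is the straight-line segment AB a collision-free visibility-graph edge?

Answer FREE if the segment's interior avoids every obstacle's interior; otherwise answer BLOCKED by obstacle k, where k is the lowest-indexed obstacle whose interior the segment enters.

FREE

Obstacle 1 [(1,1) (11,7) (10,10) (3,11) (1,9)]:
  edge (1,1)–(11,7): clear
  edge (11,7)–(10,10): clear
  edge (10,10)–(3,11): clear
  edge (3,11)–(1,9): clear
  edge (1,9)–(1,1): clear
  midpoint (15,21/2) outside
  → clear
Obstacle 2 [(16,7) (24,1) (24,9)]:
  edge (16,7)–(24,1): clear
  edge (24,1)–(24,9): clear
  edge (24,9)–(16,7): clear
  midpoint (15,21/2) outside
  → clear
Obstacle 3 [(0,14) (11,23) (6,23)]:
  edge (0,14)–(11,23): clear
  edge (11,23)–(6,23): clear
  edge (6,23)–(0,14): clear
  midpoint (15,21/2) outside
  → clear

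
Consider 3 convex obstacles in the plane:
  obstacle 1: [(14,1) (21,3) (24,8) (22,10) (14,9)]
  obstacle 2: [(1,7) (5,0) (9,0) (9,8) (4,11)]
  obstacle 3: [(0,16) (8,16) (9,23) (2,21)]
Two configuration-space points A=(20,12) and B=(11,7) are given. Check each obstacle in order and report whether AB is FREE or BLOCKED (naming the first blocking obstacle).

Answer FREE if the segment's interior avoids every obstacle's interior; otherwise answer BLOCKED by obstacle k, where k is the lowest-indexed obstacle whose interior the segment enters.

BLOCKED by obstacle 1

Obstacle 1 [(14,1) (21,3) (24,8) (22,10) (14,9)]:
  edge (14,1)–(21,3): clear
  edge (21,3)–(24,8): clear
  edge (24,8)–(22,10): clear
  edge (22,10)–(14,9): crosses AB
  edge (14,9)–(14,1): crosses AB
  → BLOCKED
Obstacle 2 [(1,7) (5,0) (9,0) (9,8) (4,11)]:
  edge (1,7)–(5,0): clear
  edge (5,0)–(9,0): clear
  edge (9,0)–(9,8): clear
  edge (9,8)–(4,11): clear
  edge (4,11)–(1,7): clear
  midpoint (31/2,19/2) outside
  → clear
Obstacle 3 [(0,16) (8,16) (9,23) (2,21)]:
  edge (0,16)–(8,16): clear
  edge (8,16)–(9,23): clear
  edge (9,23)–(2,21): clear
  edge (2,21)–(0,16): clear
  midpoint (31/2,19/2) outside
  → clear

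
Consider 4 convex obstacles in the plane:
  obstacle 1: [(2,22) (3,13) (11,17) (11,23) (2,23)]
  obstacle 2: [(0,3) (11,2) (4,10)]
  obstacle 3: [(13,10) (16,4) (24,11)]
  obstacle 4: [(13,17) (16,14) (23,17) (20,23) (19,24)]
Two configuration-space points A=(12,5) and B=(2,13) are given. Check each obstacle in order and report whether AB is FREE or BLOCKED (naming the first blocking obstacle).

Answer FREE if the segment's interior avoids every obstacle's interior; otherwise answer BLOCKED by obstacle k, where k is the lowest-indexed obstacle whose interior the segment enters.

Obstacle 1 [(2,22) (3,13) (11,17) (11,23) (2,23)]:
  edge (2,22)–(3,13): clear
  edge (3,13)–(11,17): clear
  edge (11,17)–(11,23): clear
  edge (11,23)–(2,23): clear
  edge (2,23)–(2,22): clear
  midpoint (7,9) outside
  → clear
Obstacle 2 [(0,3) (11,2) (4,10)]:
  edge (0,3)–(11,2): clear
  edge (11,2)–(4,10): clear
  edge (4,10)–(0,3): clear
  midpoint (7,9) outside
  → clear
Obstacle 3 [(13,10) (16,4) (24,11)]:
  edge (13,10)–(16,4): clear
  edge (16,4)–(24,11): clear
  edge (24,11)–(13,10): clear
  midpoint (7,9) outside
  → clear
Obstacle 4 [(13,17) (16,14) (23,17) (20,23) (19,24)]:
  edge (13,17)–(16,14): clear
  edge (16,14)–(23,17): clear
  edge (23,17)–(20,23): clear
  edge (20,23)–(19,24): clear
  edge (19,24)–(13,17): clear
  midpoint (7,9) outside
  → clear

FREE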